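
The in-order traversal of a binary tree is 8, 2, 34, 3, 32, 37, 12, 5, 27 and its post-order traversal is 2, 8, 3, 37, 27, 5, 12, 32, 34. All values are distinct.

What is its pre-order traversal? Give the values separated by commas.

34, 8, 2, 32, 3, 12, 37, 5, 27

The last element of post-order is the root; it splits in-order into left and right subtrees.
Root 34: left subtree has 2 nodes {8, 2}, right has 6 {3, 32, 37, 12, 5, 27}.
  Root 8: left subtree has 0 nodes { }, right has 1 {2}.
  Root 32: left subtree has 1 node {3}, right has 4 {37, 12, 5, 27}.
    Root 12: left subtree has 1 node {37}, right has 2 {5, 27}.
      Root 5: left subtree has 0 nodes { }, right has 1 {27}.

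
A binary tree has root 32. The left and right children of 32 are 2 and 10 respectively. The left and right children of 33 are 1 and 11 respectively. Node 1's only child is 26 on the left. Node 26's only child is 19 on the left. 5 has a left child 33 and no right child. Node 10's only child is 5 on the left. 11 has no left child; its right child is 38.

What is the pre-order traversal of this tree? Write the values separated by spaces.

Pre-order visits the node, then its left subtree, then its right subtree.
Visit 32.
At 32: go left to 2.
  2 is a leaf — visit 2.
At 32: go right to 10.
  Visit 10.
  At 10: go left to 5.
    Visit 5.
    At 5: go left to 33.
      Visit 33.
      At 33: go left to 1.
        Visit 1.
        At 1: go left to 26.
          Visit 26.
          At 26: go left to 19.
            19 is a leaf — visit 19.
          At 26: no right child.
        At 1: no right child.
      At 33: go right to 11.
        Visit 11.
        At 11: no left child.
        At 11: go right to 38.
          38 is a leaf — visit 38.
    At 5: no right child.
  At 10: no right child.

32 2 10 5 33 1 26 19 11 38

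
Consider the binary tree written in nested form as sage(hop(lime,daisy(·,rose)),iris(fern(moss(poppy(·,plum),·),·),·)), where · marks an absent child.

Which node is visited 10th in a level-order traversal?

Level-order visits nodes level by level from the root, left to right within each level.
Level 0: sage
Level 1: hop, iris
Level 2: lime, daisy, fern
Level 3: rose, moss
Level 4: poppy
Level 5: plum
Full level-order sequence: sage, hop, iris, lime, daisy, fern, rose, moss, poppy, plum.

plum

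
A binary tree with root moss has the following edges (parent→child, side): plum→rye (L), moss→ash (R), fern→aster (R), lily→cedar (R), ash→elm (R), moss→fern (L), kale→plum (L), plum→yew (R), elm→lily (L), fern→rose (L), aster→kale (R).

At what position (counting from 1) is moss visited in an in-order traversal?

8

In-order visits the left subtree, then the node, then the right subtree.
At moss: go left to fern.
  At fern: go left to rose.
    rose is a leaf — visit rose.
  Visit fern.
  At fern: go right to aster.
    At aster: no left child.
    Visit aster.
    At aster: go right to kale.
      At kale: go left to plum.
        At plum: go left to rye.
          rye is a leaf — visit rye.
        Visit plum.
        At plum: go right to yew.
          yew is a leaf — visit yew.
      Visit kale.
      At kale: no right child.
Visit moss.
At moss: go right to ash.
  At ash: no left child.
  Visit ash.
  At ash: go right to elm.
    At elm: go left to lily.
      At lily: no left child.
      Visit lily.
      At lily: go right to cedar.
        cedar is a leaf — visit cedar.
    Visit elm.
    At elm: no right child.
Full in-order sequence: rose, fern, aster, rye, plum, yew, kale, moss, ash, lily, cedar, elm.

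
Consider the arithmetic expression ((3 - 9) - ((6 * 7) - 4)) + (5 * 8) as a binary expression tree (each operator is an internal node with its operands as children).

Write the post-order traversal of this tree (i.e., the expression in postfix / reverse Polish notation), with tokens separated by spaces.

Post-order on an expression tree gives postfix notation: for each operator, emit left operand, right operand, then the operator.

3 9 - 6 7 * 4 - - 5 8 * +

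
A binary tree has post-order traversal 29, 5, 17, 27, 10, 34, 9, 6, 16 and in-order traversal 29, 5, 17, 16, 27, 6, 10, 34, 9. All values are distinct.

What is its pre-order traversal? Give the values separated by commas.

16, 17, 5, 29, 6, 27, 9, 34, 10

The last element of post-order is the root; it splits in-order into left and right subtrees.
Root 16: left subtree has 3 nodes {29, 5, 17}, right has 5 {27, 6, 10, 34, 9}.
  Root 17: left subtree has 2 nodes {29, 5}, right has 0 { }.
    Root 5: left subtree has 1 node {29}, right has 0 { }.
  Root 6: left subtree has 1 node {27}, right has 3 {10, 34, 9}.
    Root 9: left subtree has 2 nodes {10, 34}, right has 0 { }.
      Root 34: left subtree has 1 node {10}, right has 0 { }.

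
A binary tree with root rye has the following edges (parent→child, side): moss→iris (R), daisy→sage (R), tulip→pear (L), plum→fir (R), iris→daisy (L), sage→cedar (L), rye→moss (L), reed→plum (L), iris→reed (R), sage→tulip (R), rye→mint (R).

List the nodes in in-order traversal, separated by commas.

moss, daisy, cedar, sage, pear, tulip, iris, plum, fir, reed, rye, mint

In-order visits the left subtree, then the node, then the right subtree.
At rye: go left to moss.
  At moss: no left child.
  Visit moss.
  At moss: go right to iris.
    At iris: go left to daisy.
      At daisy: no left child.
      Visit daisy.
      At daisy: go right to sage.
        At sage: go left to cedar.
          cedar is a leaf — visit cedar.
        Visit sage.
        At sage: go right to tulip.
          At tulip: go left to pear.
            pear is a leaf — visit pear.
          Visit tulip.
          At tulip: no right child.
    Visit iris.
    At iris: go right to reed.
      At reed: go left to plum.
        At plum: no left child.
        Visit plum.
        At plum: go right to fir.
          fir is a leaf — visit fir.
      Visit reed.
      At reed: no right child.
Visit rye.
At rye: go right to mint.
  mint is a leaf — visit mint.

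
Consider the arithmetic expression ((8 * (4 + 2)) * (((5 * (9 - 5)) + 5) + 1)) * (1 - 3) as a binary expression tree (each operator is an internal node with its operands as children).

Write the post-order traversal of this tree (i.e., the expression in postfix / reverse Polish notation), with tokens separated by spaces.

Post-order on an expression tree gives postfix notation: for each operator, emit left operand, right operand, then the operator.

8 4 2 + * 5 9 5 - * 5 + 1 + * 1 3 - *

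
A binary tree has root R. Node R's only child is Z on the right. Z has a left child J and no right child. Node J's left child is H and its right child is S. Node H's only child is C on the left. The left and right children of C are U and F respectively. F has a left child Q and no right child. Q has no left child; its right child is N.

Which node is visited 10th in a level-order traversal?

Level-order visits nodes level by level from the root, left to right within each level.
Level 0: R
Level 1: Z
Level 2: J
Level 3: H, S
Level 4: C
Level 5: U, F
Level 6: Q
Level 7: N
Full level-order sequence: R, Z, J, H, S, C, U, F, Q, N.

N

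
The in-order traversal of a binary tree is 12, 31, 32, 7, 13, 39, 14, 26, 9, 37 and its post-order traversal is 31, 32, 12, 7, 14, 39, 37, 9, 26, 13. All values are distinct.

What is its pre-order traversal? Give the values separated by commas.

13, 7, 12, 32, 31, 26, 39, 14, 9, 37

The last element of post-order is the root; it splits in-order into left and right subtrees.
Root 13: left subtree has 4 nodes {12, 31, 32, 7}, right has 5 {39, 14, 26, 9, 37}.
  Root 7: left subtree has 3 nodes {12, 31, 32}, right has 0 { }.
    Root 12: left subtree has 0 nodes { }, right has 2 {31, 32}.
      Root 32: left subtree has 1 node {31}, right has 0 { }.
  Root 26: left subtree has 2 nodes {39, 14}, right has 2 {9, 37}.
    Root 39: left subtree has 0 nodes { }, right has 1 {14}.
    Root 9: left subtree has 0 nodes { }, right has 1 {37}.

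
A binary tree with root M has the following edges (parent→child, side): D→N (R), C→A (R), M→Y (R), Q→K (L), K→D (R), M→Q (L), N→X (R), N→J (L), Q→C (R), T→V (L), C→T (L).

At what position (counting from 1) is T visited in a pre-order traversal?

9

Pre-order visits the node, then its left subtree, then its right subtree.
Visit M.
At M: go left to Q.
  Visit Q.
  At Q: go left to K.
    Visit K.
    At K: no left child.
    At K: go right to D.
      Visit D.
      At D: no left child.
      At D: go right to N.
        Visit N.
        At N: go left to J.
          J is a leaf — visit J.
        At N: go right to X.
          X is a leaf — visit X.
  At Q: go right to C.
    Visit C.
    At C: go left to T.
      Visit T.
      At T: go left to V.
        V is a leaf — visit V.
      At T: no right child.
    At C: go right to A.
      A is a leaf — visit A.
At M: go right to Y.
  Y is a leaf — visit Y.
Full pre-order sequence: M, Q, K, D, N, J, X, C, T, V, A, Y.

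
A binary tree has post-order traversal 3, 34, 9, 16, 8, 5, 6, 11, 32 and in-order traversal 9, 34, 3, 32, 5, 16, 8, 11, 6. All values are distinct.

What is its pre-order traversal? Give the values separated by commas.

32, 9, 34, 3, 11, 5, 8, 16, 6

The last element of post-order is the root; it splits in-order into left and right subtrees.
Root 32: left subtree has 3 nodes {9, 34, 3}, right has 5 {5, 16, 8, 11, 6}.
  Root 9: left subtree has 0 nodes { }, right has 2 {34, 3}.
    Root 34: left subtree has 0 nodes { }, right has 1 {3}.
  Root 11: left subtree has 3 nodes {5, 16, 8}, right has 1 {6}.
    Root 5: left subtree has 0 nodes { }, right has 2 {16, 8}.
      Root 8: left subtree has 1 node {16}, right has 0 { }.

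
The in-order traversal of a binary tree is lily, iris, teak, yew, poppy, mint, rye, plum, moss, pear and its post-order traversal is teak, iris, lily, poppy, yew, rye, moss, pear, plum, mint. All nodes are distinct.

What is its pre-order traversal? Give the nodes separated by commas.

mint, yew, lily, iris, teak, poppy, plum, rye, pear, moss

The last element of post-order is the root; it splits in-order into left and right subtrees.
Root mint: left subtree has 5 nodes {lily, iris, teak, yew, poppy}, right has 4 {rye, plum, moss, pear}.
  Root yew: left subtree has 3 nodes {lily, iris, teak}, right has 1 {poppy}.
    Root lily: left subtree has 0 nodes { }, right has 2 {iris, teak}.
      Root iris: left subtree has 0 nodes { }, right has 1 {teak}.
  Root plum: left subtree has 1 node {rye}, right has 2 {moss, pear}.
    Root pear: left subtree has 1 node {moss}, right has 0 { }.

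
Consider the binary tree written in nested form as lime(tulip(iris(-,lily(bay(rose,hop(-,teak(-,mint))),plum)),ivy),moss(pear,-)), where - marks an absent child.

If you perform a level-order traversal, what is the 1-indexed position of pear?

Level-order visits nodes level by level from the root, left to right within each level.
Level 0: lime
Level 1: tulip, moss
Level 2: iris, ivy, pear
Level 3: lily
Level 4: bay, plum
Level 5: rose, hop
Level 6: teak
Level 7: mint
Full level-order sequence: lime, tulip, moss, iris, ivy, pear, lily, bay, plum, rose, hop, teak, mint.

6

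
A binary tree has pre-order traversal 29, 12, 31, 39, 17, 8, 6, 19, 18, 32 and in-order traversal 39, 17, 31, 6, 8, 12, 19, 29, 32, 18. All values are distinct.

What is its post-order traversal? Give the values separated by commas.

The first element of pre-order is the root; it splits in-order into left and right subtrees.
Root 29: left subtree has 7 nodes {39, 17, 31, 6, 8, 12, 19}, right has 2 {32, 18}.
  Root 12: left subtree has 5 nodes {39, 17, 31, 6, 8}, right has 1 {19}.
    Root 31: left subtree has 2 nodes {39, 17}, right has 2 {6, 8}.
      Root 39: left subtree has 0 nodes { }, right has 1 {17}.
      Root 8: left subtree has 1 node {6}, right has 0 { }.
  Root 18: left subtree has 1 node {32}, right has 0 { }.

17, 39, 6, 8, 31, 19, 12, 32, 18, 29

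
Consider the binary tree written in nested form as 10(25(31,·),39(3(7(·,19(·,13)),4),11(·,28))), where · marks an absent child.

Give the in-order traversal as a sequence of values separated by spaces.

In-order visits the left subtree, then the node, then the right subtree.
At 10: go left to 25.
  At 25: go left to 31.
    31 is a leaf — visit 31.
  Visit 25.
  At 25: no right child.
Visit 10.
At 10: go right to 39.
  At 39: go left to 3.
    At 3: go left to 7.
      At 7: no left child.
      Visit 7.
      At 7: go right to 19.
        At 19: no left child.
        Visit 19.
        At 19: go right to 13.
          13 is a leaf — visit 13.
    Visit 3.
    At 3: go right to 4.
      4 is a leaf — visit 4.
  Visit 39.
  At 39: go right to 11.
    At 11: no left child.
    Visit 11.
    At 11: go right to 28.
      28 is a leaf — visit 28.

31 25 10 7 19 13 3 4 39 11 28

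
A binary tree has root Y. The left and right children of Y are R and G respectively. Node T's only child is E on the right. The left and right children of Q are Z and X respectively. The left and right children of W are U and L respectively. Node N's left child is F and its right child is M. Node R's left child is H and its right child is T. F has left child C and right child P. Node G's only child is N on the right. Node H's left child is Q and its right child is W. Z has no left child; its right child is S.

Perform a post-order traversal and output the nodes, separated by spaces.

Post-order visits the left subtree, then the right subtree, then the node.
At Y: go left to R.
  At R: go left to H.
    At H: go left to Q.
      At Q: go left to Z.
        At Z: no left child.
        At Z: go right to S.
          S is a leaf — visit S.
        Visit Z.
      At Q: go right to X.
        X is a leaf — visit X.
      Visit Q.
    At H: go right to W.
      At W: go left to U.
        U is a leaf — visit U.
      At W: go right to L.
        L is a leaf — visit L.
      Visit W.
    Visit H.
  At R: go right to T.
    At T: no left child.
    At T: go right to E.
      E is a leaf — visit E.
    Visit T.
  Visit R.
At Y: go right to G.
  At G: no left child.
  At G: go right to N.
    At N: go left to F.
      At F: go left to C.
        C is a leaf — visit C.
      At F: go right to P.
        P is a leaf — visit P.
      Visit F.
    At N: go right to M.
      M is a leaf — visit M.
    Visit N.
  Visit G.
Visit Y.

S Z X Q U L W H E T R C P F M N G Y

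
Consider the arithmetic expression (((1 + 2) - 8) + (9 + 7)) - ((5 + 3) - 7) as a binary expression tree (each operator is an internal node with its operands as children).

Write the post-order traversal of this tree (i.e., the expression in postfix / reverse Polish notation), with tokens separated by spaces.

Post-order on an expression tree gives postfix notation: for each operator, emit left operand, right operand, then the operator.

1 2 + 8 - 9 7 + + 5 3 + 7 - -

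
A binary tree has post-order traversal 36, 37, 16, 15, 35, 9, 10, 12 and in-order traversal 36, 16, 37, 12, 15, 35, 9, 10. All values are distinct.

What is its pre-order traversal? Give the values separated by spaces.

12 16 36 37 10 9 35 15

The last element of post-order is the root; it splits in-order into left and right subtrees.
Root 12: left subtree has 3 nodes {36, 16, 37}, right has 4 {15, 35, 9, 10}.
  Root 16: left subtree has 1 node {36}, right has 1 {37}.
  Root 10: left subtree has 3 nodes {15, 35, 9}, right has 0 { }.
    Root 9: left subtree has 2 nodes {15, 35}, right has 0 { }.
      Root 35: left subtree has 1 node {15}, right has 0 { }.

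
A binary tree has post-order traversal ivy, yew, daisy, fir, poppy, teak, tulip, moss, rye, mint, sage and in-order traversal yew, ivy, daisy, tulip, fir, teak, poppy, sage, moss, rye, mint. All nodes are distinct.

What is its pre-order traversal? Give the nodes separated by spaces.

sage tulip daisy yew ivy teak fir poppy mint rye moss

The last element of post-order is the root; it splits in-order into left and right subtrees.
Root sage: left subtree has 7 nodes {yew, ivy, daisy, tulip, fir, teak, poppy}, right has 3 {moss, rye, mint}.
  Root tulip: left subtree has 3 nodes {yew, ivy, daisy}, right has 3 {fir, teak, poppy}.
    Root daisy: left subtree has 2 nodes {yew, ivy}, right has 0 { }.
      Root yew: left subtree has 0 nodes { }, right has 1 {ivy}.
    Root teak: left subtree has 1 node {fir}, right has 1 {poppy}.
  Root mint: left subtree has 2 nodes {moss, rye}, right has 0 { }.
    Root rye: left subtree has 1 node {moss}, right has 0 { }.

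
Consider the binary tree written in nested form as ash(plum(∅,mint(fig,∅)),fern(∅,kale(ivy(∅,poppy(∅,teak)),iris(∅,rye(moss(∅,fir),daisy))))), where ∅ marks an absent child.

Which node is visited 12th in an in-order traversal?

fir

In-order visits the left subtree, then the node, then the right subtree.
At ash: go left to plum.
  At plum: no left child.
  Visit plum.
  At plum: go right to mint.
    At mint: go left to fig.
      fig is a leaf — visit fig.
    Visit mint.
    At mint: no right child.
Visit ash.
At ash: go right to fern.
  At fern: no left child.
  Visit fern.
  At fern: go right to kale.
    At kale: go left to ivy.
      At ivy: no left child.
      Visit ivy.
      At ivy: go right to poppy.
        At poppy: no left child.
        Visit poppy.
        At poppy: go right to teak.
          teak is a leaf — visit teak.
    Visit kale.
    At kale: go right to iris.
      At iris: no left child.
      Visit iris.
      At iris: go right to rye.
        At rye: go left to moss.
          At moss: no left child.
          Visit moss.
          At moss: go right to fir.
            fir is a leaf — visit fir.
        Visit rye.
        At rye: go right to daisy.
          daisy is a leaf — visit daisy.
Full in-order sequence: plum, fig, mint, ash, fern, ivy, poppy, teak, kale, iris, moss, fir, rye, daisy.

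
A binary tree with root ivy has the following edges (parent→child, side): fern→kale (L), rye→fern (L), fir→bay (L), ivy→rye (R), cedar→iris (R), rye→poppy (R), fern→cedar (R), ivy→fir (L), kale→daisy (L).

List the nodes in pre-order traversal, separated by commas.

Pre-order visits the node, then its left subtree, then its right subtree.
Visit ivy.
At ivy: go left to fir.
  Visit fir.
  At fir: go left to bay.
    bay is a leaf — visit bay.
  At fir: no right child.
At ivy: go right to rye.
  Visit rye.
  At rye: go left to fern.
    Visit fern.
    At fern: go left to kale.
      Visit kale.
      At kale: go left to daisy.
        daisy is a leaf — visit daisy.
      At kale: no right child.
    At fern: go right to cedar.
      Visit cedar.
      At cedar: no left child.
      At cedar: go right to iris.
        iris is a leaf — visit iris.
  At rye: go right to poppy.
    poppy is a leaf — visit poppy.

ivy, fir, bay, rye, fern, kale, daisy, cedar, iris, poppy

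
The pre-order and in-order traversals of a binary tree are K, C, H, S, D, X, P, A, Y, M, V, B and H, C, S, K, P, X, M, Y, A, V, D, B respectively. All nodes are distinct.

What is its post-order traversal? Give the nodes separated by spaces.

The first element of pre-order is the root; it splits in-order into left and right subtrees.
Root K: left subtree has 3 nodes {H, C, S}, right has 8 {P, X, M, Y, A, V, D, B}.
  Root C: left subtree has 1 node {H}, right has 1 {S}.
  Root D: left subtree has 6 nodes {P, X, M, Y, A, V}, right has 1 {B}.
    Root X: left subtree has 1 node {P}, right has 4 {M, Y, A, V}.
      Root A: left subtree has 2 nodes {M, Y}, right has 1 {V}.
        Root Y: left subtree has 1 node {M}, right has 0 { }.

H S C P M Y V A X B D K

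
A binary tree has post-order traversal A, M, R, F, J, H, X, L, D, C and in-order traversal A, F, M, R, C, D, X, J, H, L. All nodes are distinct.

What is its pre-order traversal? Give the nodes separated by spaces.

C F A R M D L X H J

The last element of post-order is the root; it splits in-order into left and right subtrees.
Root C: left subtree has 4 nodes {A, F, M, R}, right has 5 {D, X, J, H, L}.
  Root F: left subtree has 1 node {A}, right has 2 {M, R}.
    Root R: left subtree has 1 node {M}, right has 0 { }.
  Root D: left subtree has 0 nodes { }, right has 4 {X, J, H, L}.
    Root L: left subtree has 3 nodes {X, J, H}, right has 0 { }.
      Root X: left subtree has 0 nodes { }, right has 2 {J, H}.
        Root H: left subtree has 1 node {J}, right has 0 { }.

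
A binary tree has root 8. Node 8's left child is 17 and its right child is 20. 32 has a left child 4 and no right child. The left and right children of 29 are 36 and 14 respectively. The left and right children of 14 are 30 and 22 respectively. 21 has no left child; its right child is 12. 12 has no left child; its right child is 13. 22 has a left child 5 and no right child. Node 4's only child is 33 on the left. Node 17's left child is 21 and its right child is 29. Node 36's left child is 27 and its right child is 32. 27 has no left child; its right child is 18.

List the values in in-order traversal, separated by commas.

21, 12, 13, 17, 27, 18, 36, 33, 4, 32, 29, 30, 14, 5, 22, 8, 20

In-order visits the left subtree, then the node, then the right subtree.
At 8: go left to 17.
  At 17: go left to 21.
    At 21: no left child.
    Visit 21.
    At 21: go right to 12.
      At 12: no left child.
      Visit 12.
      At 12: go right to 13.
        13 is a leaf — visit 13.
  Visit 17.
  At 17: go right to 29.
    At 29: go left to 36.
      At 36: go left to 27.
        At 27: no left child.
        Visit 27.
        At 27: go right to 18.
          18 is a leaf — visit 18.
      Visit 36.
      At 36: go right to 32.
        At 32: go left to 4.
          At 4: go left to 33.
            33 is a leaf — visit 33.
          Visit 4.
          At 4: no right child.
        Visit 32.
        At 32: no right child.
    Visit 29.
    At 29: go right to 14.
      At 14: go left to 30.
        30 is a leaf — visit 30.
      Visit 14.
      At 14: go right to 22.
        At 22: go left to 5.
          5 is a leaf — visit 5.
        Visit 22.
        At 22: no right child.
Visit 8.
At 8: go right to 20.
  20 is a leaf — visit 20.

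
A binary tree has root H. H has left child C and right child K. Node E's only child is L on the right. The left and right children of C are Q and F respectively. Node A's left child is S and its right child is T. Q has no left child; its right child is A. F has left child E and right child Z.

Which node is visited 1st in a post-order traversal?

Post-order visits the left subtree, then the right subtree, then the node.
At H: go left to C.
  At C: go left to Q.
    At Q: no left child.
    At Q: go right to A.
      At A: go left to S.
        S is a leaf — visit S.
      At A: go right to T.
        T is a leaf — visit T.
      Visit A.
    Visit Q.
  At C: go right to F.
    At F: go left to E.
      At E: no left child.
      At E: go right to L.
        L is a leaf — visit L.
      Visit E.
    At F: go right to Z.
      Z is a leaf — visit Z.
    Visit F.
  Visit C.
At H: go right to K.
  K is a leaf — visit K.
Visit H.
Full post-order sequence: S, T, A, Q, L, E, Z, F, C, K, H.

S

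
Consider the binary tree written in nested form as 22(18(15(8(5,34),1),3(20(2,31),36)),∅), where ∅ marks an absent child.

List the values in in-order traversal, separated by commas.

5, 8, 34, 15, 1, 18, 2, 20, 31, 3, 36, 22

In-order visits the left subtree, then the node, then the right subtree.
At 22: go left to 18.
  At 18: go left to 15.
    At 15: go left to 8.
      At 8: go left to 5.
        5 is a leaf — visit 5.
      Visit 8.
      At 8: go right to 34.
        34 is a leaf — visit 34.
    Visit 15.
    At 15: go right to 1.
      1 is a leaf — visit 1.
  Visit 18.
  At 18: go right to 3.
    At 3: go left to 20.
      At 20: go left to 2.
        2 is a leaf — visit 2.
      Visit 20.
      At 20: go right to 31.
        31 is a leaf — visit 31.
    Visit 3.
    At 3: go right to 36.
      36 is a leaf — visit 36.
Visit 22.
At 22: no right child.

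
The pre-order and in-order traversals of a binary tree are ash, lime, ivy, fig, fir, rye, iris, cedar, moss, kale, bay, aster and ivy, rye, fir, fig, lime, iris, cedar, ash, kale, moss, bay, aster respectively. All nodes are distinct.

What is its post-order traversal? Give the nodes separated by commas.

The first element of pre-order is the root; it splits in-order into left and right subtrees.
Root ash: left subtree has 7 nodes {ivy, rye, fir, fig, lime, iris, cedar}, right has 4 {kale, moss, bay, aster}.
  Root lime: left subtree has 4 nodes {ivy, rye, fir, fig}, right has 2 {iris, cedar}.
    Root ivy: left subtree has 0 nodes { }, right has 3 {rye, fir, fig}.
      Root fig: left subtree has 2 nodes {rye, fir}, right has 0 { }.
        Root fir: left subtree has 1 node {rye}, right has 0 { }.
    Root iris: left subtree has 0 nodes { }, right has 1 {cedar}.
  Root moss: left subtree has 1 node {kale}, right has 2 {bay, aster}.
    Root bay: left subtree has 0 nodes { }, right has 1 {aster}.

rye, fir, fig, ivy, cedar, iris, lime, kale, aster, bay, moss, ash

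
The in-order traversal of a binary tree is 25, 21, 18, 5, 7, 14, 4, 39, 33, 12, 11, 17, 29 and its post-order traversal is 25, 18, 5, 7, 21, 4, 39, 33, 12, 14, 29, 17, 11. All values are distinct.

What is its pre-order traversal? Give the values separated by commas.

11, 14, 21, 25, 7, 5, 18, 12, 33, 39, 4, 17, 29

The last element of post-order is the root; it splits in-order into left and right subtrees.
Root 11: left subtree has 10 nodes {25, 21, 18, 5, 7, 14, 4, 39, 33, 12}, right has 2 {17, 29}.
  Root 14: left subtree has 5 nodes {25, 21, 18, 5, 7}, right has 4 {4, 39, 33, 12}.
    Root 21: left subtree has 1 node {25}, right has 3 {18, 5, 7}.
      Root 7: left subtree has 2 nodes {18, 5}, right has 0 { }.
        Root 5: left subtree has 1 node {18}, right has 0 { }.
    Root 12: left subtree has 3 nodes {4, 39, 33}, right has 0 { }.
      Root 33: left subtree has 2 nodes {4, 39}, right has 0 { }.
        Root 39: left subtree has 1 node {4}, right has 0 { }.
  Root 17: left subtree has 0 nodes { }, right has 1 {29}.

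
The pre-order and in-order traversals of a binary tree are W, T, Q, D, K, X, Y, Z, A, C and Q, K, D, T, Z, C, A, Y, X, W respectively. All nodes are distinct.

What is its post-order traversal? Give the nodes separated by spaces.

K D Q C A Z Y X T W

The first element of pre-order is the root; it splits in-order into left and right subtrees.
Root W: left subtree has 9 nodes {Q, K, D, T, Z, C, A, Y, X}, right has 0 { }.
  Root T: left subtree has 3 nodes {Q, K, D}, right has 5 {Z, C, A, Y, X}.
    Root Q: left subtree has 0 nodes { }, right has 2 {K, D}.
      Root D: left subtree has 1 node {K}, right has 0 { }.
    Root X: left subtree has 4 nodes {Z, C, A, Y}, right has 0 { }.
      Root Y: left subtree has 3 nodes {Z, C, A}, right has 0 { }.
        Root Z: left subtree has 0 nodes { }, right has 2 {C, A}.
          Root A: left subtree has 1 node {C}, right has 0 { }.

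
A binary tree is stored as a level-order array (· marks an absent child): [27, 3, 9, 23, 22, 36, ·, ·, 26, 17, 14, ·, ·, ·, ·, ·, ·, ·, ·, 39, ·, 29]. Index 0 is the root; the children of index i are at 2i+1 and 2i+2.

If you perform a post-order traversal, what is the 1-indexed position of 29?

Post-order visits the left subtree, then the right subtree, then the node.
At 27: go left to 3.
  At 3: go left to 23.
    At 23: no left child.
    At 23: go right to 26.
      26 is a leaf — visit 26.
    Visit 23.
  At 3: go right to 22.
    At 22: go left to 17.
      At 17: go left to 39.
        39 is a leaf — visit 39.
      At 17: no right child.
      Visit 17.
    At 22: go right to 14.
      At 14: go left to 29.
        29 is a leaf — visit 29.
      At 14: no right child.
      Visit 14.
    Visit 22.
  Visit 3.
At 27: go right to 9.
  At 9: go left to 36.
    36 is a leaf — visit 36.
  At 9: no right child.
  Visit 9.
Visit 27.
Full post-order sequence: 26, 23, 39, 17, 29, 14, 22, 3, 36, 9, 27.

5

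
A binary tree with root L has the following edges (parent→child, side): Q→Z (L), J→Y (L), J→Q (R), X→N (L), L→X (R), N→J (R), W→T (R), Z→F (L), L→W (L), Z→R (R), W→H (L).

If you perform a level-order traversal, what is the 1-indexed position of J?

7

Level-order visits nodes level by level from the root, left to right within each level.
Level 0: L
Level 1: W, X
Level 2: H, T, N
Level 3: J
Level 4: Y, Q
Level 5: Z
Level 6: F, R
Full level-order sequence: L, W, X, H, T, N, J, Y, Q, Z, F, R.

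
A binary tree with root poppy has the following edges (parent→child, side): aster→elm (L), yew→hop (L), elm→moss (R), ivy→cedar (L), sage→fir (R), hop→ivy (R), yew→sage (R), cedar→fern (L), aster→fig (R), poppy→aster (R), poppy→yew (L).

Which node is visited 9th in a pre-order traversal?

Pre-order visits the node, then its left subtree, then its right subtree.
Visit poppy.
At poppy: go left to yew.
  Visit yew.
  At yew: go left to hop.
    Visit hop.
    At hop: no left child.
    At hop: go right to ivy.
      Visit ivy.
      At ivy: go left to cedar.
        Visit cedar.
        At cedar: go left to fern.
          fern is a leaf — visit fern.
        At cedar: no right child.
      At ivy: no right child.
  At yew: go right to sage.
    Visit sage.
    At sage: no left child.
    At sage: go right to fir.
      fir is a leaf — visit fir.
At poppy: go right to aster.
  Visit aster.
  At aster: go left to elm.
    Visit elm.
    At elm: no left child.
    At elm: go right to moss.
      moss is a leaf — visit moss.
  At aster: go right to fig.
    fig is a leaf — visit fig.
Full pre-order sequence: poppy, yew, hop, ivy, cedar, fern, sage, fir, aster, elm, moss, fig.

aster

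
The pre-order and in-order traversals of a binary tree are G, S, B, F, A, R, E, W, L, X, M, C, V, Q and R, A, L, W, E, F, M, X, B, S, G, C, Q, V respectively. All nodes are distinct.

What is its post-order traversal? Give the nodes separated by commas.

R, L, W, E, A, M, X, F, B, S, Q, V, C, G

The first element of pre-order is the root; it splits in-order into left and right subtrees.
Root G: left subtree has 10 nodes {R, A, L, W, E, F, M, X, B, S}, right has 3 {C, Q, V}.
  Root S: left subtree has 9 nodes {R, A, L, W, E, F, M, X, B}, right has 0 { }.
    Root B: left subtree has 8 nodes {R, A, L, W, E, F, M, X}, right has 0 { }.
      Root F: left subtree has 5 nodes {R, A, L, W, E}, right has 2 {M, X}.
        Root A: left subtree has 1 node {R}, right has 3 {L, W, E}.
          Root E: left subtree has 2 nodes {L, W}, right has 0 { }.
            Root W: left subtree has 1 node {L}, right has 0 { }.
        Root X: left subtree has 1 node {M}, right has 0 { }.
  Root C: left subtree has 0 nodes { }, right has 2 {Q, V}.
    Root V: left subtree has 1 node {Q}, right has 0 { }.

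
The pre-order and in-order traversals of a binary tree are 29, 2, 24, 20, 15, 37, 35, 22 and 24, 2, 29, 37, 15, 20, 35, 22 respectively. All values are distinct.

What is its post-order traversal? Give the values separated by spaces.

24 2 37 15 22 35 20 29

The first element of pre-order is the root; it splits in-order into left and right subtrees.
Root 29: left subtree has 2 nodes {24, 2}, right has 5 {37, 15, 20, 35, 22}.
  Root 2: left subtree has 1 node {24}, right has 0 { }.
  Root 20: left subtree has 2 nodes {37, 15}, right has 2 {35, 22}.
    Root 15: left subtree has 1 node {37}, right has 0 { }.
    Root 35: left subtree has 0 nodes { }, right has 1 {22}.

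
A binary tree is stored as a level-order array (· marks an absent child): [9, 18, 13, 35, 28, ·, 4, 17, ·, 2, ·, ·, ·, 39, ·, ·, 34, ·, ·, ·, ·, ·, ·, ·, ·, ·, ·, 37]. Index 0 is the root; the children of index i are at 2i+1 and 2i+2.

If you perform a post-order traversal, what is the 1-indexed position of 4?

Post-order visits the left subtree, then the right subtree, then the node.
At 9: go left to 18.
  At 18: go left to 35.
    At 35: go left to 17.
      At 17: no left child.
      At 17: go right to 34.
        34 is a leaf — visit 34.
      Visit 17.
    At 35: no right child.
    Visit 35.
  At 18: go right to 28.
    At 28: go left to 2.
      2 is a leaf — visit 2.
    At 28: no right child.
    Visit 28.
  Visit 18.
At 9: go right to 13.
  At 13: no left child.
  At 13: go right to 4.
    At 4: go left to 39.
      At 39: go left to 37.
        37 is a leaf — visit 37.
      At 39: no right child.
      Visit 39.
    At 4: no right child.
    Visit 4.
  Visit 13.
Visit 9.
Full post-order sequence: 34, 17, 35, 2, 28, 18, 37, 39, 4, 13, 9.

9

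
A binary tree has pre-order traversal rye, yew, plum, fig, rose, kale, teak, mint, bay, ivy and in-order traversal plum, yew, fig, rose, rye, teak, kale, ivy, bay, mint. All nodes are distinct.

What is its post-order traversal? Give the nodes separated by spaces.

The first element of pre-order is the root; it splits in-order into left and right subtrees.
Root rye: left subtree has 4 nodes {plum, yew, fig, rose}, right has 5 {teak, kale, ivy, bay, mint}.
  Root yew: left subtree has 1 node {plum}, right has 2 {fig, rose}.
    Root fig: left subtree has 0 nodes { }, right has 1 {rose}.
  Root kale: left subtree has 1 node {teak}, right has 3 {ivy, bay, mint}.
    Root mint: left subtree has 2 nodes {ivy, bay}, right has 0 { }.
      Root bay: left subtree has 1 node {ivy}, right has 0 { }.

plum rose fig yew teak ivy bay mint kale rye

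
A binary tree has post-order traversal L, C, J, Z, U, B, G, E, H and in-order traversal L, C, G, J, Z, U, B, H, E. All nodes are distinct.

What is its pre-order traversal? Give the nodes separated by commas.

H, G, C, L, B, U, Z, J, E

The last element of post-order is the root; it splits in-order into left and right subtrees.
Root H: left subtree has 7 nodes {L, C, G, J, Z, U, B}, right has 1 {E}.
  Root G: left subtree has 2 nodes {L, C}, right has 4 {J, Z, U, B}.
    Root C: left subtree has 1 node {L}, right has 0 { }.
    Root B: left subtree has 3 nodes {J, Z, U}, right has 0 { }.
      Root U: left subtree has 2 nodes {J, Z}, right has 0 { }.
        Root Z: left subtree has 1 node {J}, right has 0 { }.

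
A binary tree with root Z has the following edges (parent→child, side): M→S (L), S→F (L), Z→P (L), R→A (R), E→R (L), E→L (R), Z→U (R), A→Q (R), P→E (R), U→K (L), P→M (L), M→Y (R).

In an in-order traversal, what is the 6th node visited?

R

In-order visits the left subtree, then the node, then the right subtree.
At Z: go left to P.
  At P: go left to M.
    At M: go left to S.
      At S: go left to F.
        F is a leaf — visit F.
      Visit S.
      At S: no right child.
    Visit M.
    At M: go right to Y.
      Y is a leaf — visit Y.
  Visit P.
  At P: go right to E.
    At E: go left to R.
      At R: no left child.
      Visit R.
      At R: go right to A.
        At A: no left child.
        Visit A.
        At A: go right to Q.
          Q is a leaf — visit Q.
    Visit E.
    At E: go right to L.
      L is a leaf — visit L.
Visit Z.
At Z: go right to U.
  At U: go left to K.
    K is a leaf — visit K.
  Visit U.
  At U: no right child.
Full in-order sequence: F, S, M, Y, P, R, A, Q, E, L, Z, K, U.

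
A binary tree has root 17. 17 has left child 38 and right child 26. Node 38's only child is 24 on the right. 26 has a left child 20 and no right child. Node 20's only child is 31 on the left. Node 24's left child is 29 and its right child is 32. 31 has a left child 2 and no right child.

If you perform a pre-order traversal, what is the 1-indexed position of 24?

3

Pre-order visits the node, then its left subtree, then its right subtree.
Visit 17.
At 17: go left to 38.
  Visit 38.
  At 38: no left child.
  At 38: go right to 24.
    Visit 24.
    At 24: go left to 29.
      29 is a leaf — visit 29.
    At 24: go right to 32.
      32 is a leaf — visit 32.
At 17: go right to 26.
  Visit 26.
  At 26: go left to 20.
    Visit 20.
    At 20: go left to 31.
      Visit 31.
      At 31: go left to 2.
        2 is a leaf — visit 2.
      At 31: no right child.
    At 20: no right child.
  At 26: no right child.
Full pre-order sequence: 17, 38, 24, 29, 32, 26, 20, 31, 2.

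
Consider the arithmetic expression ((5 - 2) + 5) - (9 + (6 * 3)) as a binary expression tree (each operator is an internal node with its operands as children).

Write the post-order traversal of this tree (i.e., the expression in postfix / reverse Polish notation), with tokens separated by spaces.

5 2 - 5 + 9 6 3 * + -

Post-order on an expression tree gives postfix notation: for each operator, emit left operand, right operand, then the operator.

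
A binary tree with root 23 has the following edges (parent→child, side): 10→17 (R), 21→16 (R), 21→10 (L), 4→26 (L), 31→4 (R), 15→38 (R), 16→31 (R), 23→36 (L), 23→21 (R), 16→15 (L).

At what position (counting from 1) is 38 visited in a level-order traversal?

9

Level-order visits nodes level by level from the root, left to right within each level.
Level 0: 23
Level 1: 36, 21
Level 2: 10, 16
Level 3: 17, 15, 31
Level 4: 38, 4
Level 5: 26
Full level-order sequence: 23, 36, 21, 10, 16, 17, 15, 31, 38, 4, 26.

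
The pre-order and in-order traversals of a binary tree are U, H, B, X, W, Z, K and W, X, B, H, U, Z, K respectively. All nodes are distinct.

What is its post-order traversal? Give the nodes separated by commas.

W, X, B, H, K, Z, U

The first element of pre-order is the root; it splits in-order into left and right subtrees.
Root U: left subtree has 4 nodes {W, X, B, H}, right has 2 {Z, K}.
  Root H: left subtree has 3 nodes {W, X, B}, right has 0 { }.
    Root B: left subtree has 2 nodes {W, X}, right has 0 { }.
      Root X: left subtree has 1 node {W}, right has 0 { }.
  Root Z: left subtree has 0 nodes { }, right has 1 {K}.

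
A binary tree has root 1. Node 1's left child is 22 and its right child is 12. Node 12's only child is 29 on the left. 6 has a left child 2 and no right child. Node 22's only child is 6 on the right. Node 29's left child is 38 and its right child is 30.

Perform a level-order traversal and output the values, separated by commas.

Level-order visits nodes level by level from the root, left to right within each level.
Level 0: 1
Level 1: 22, 12
Level 2: 6, 29
Level 3: 2, 38, 30

1, 22, 12, 6, 29, 2, 38, 30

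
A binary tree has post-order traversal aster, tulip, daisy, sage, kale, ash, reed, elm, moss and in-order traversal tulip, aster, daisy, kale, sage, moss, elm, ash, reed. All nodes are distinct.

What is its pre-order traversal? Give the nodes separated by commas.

The last element of post-order is the root; it splits in-order into left and right subtrees.
Root moss: left subtree has 5 nodes {tulip, aster, daisy, kale, sage}, right has 3 {elm, ash, reed}.
  Root kale: left subtree has 3 nodes {tulip, aster, daisy}, right has 1 {sage}.
    Root daisy: left subtree has 2 nodes {tulip, aster}, right has 0 { }.
      Root tulip: left subtree has 0 nodes { }, right has 1 {aster}.
  Root elm: left subtree has 0 nodes { }, right has 2 {ash, reed}.
    Root reed: left subtree has 1 node {ash}, right has 0 { }.

moss, kale, daisy, tulip, aster, sage, elm, reed, ash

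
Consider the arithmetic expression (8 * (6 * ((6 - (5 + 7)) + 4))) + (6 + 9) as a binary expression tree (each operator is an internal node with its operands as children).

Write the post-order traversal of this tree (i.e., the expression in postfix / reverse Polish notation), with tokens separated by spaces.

Post-order on an expression tree gives postfix notation: for each operator, emit left operand, right operand, then the operator.

8 6 6 5 7 + - 4 + * * 6 9 + +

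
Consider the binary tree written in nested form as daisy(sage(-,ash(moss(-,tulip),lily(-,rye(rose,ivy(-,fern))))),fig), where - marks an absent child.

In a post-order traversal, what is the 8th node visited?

Post-order visits the left subtree, then the right subtree, then the node.
At daisy: go left to sage.
  At sage: no left child.
  At sage: go right to ash.
    At ash: go left to moss.
      At moss: no left child.
      At moss: go right to tulip.
        tulip is a leaf — visit tulip.
      Visit moss.
    At ash: go right to lily.
      At lily: no left child.
      At lily: go right to rye.
        At rye: go left to rose.
          rose is a leaf — visit rose.
        At rye: go right to ivy.
          At ivy: no left child.
          At ivy: go right to fern.
            fern is a leaf — visit fern.
          Visit ivy.
        Visit rye.
      Visit lily.
    Visit ash.
  Visit sage.
At daisy: go right to fig.
  fig is a leaf — visit fig.
Visit daisy.
Full post-order sequence: tulip, moss, rose, fern, ivy, rye, lily, ash, sage, fig, daisy.

ash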